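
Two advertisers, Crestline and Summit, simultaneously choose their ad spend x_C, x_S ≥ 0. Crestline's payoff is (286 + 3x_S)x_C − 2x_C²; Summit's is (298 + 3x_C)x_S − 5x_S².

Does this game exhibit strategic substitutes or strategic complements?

Expanding Crestline's payoff: 286x_C + 3x_Sx_C − 2x_C².
∂π/∂x_C = 286 + 3x_S − 4x_C = 0, so x_C = 71.5 + 0.75x_S.
The best-response slope dx_C/dx_S = 0.75 > 0: the reaction function is upward-sloping, so the choices are strategic complements.

strategic complements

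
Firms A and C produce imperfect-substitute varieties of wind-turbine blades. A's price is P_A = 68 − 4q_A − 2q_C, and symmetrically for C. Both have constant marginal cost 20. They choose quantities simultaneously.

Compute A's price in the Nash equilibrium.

Firm A's profit: π = q_A(68 − 4q_A − 2q_C) − 20q_A.
∂π/∂q_A = 48 − 8q_A − 2q_C = 0 ⇒ q_A = 6 − 0.25q_C.
By symmetry q_C = q_A; substituting into the reaction function, 1.25q_A = 6 and q_A = 4.8.
P_A = 68 − 4·4.8 − 2·4.8 = 39.2.

39.2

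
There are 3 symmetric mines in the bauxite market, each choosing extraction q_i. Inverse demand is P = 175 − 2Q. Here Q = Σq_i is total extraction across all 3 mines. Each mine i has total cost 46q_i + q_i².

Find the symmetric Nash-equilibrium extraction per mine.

A representative mine's profit is π_i = q_i(175 − 2Q) − 46q_i − q_i², with Q = q_i + Σ_{j≠i} q_j.
First-order condition: 129 − 6q_i − 2Σ_{j≠i} q_j = 0.
With identical mines, set every q_j = q: then 129 − 6q − 4q = 0, i.e. q = 129/10 = 12.9.

12.9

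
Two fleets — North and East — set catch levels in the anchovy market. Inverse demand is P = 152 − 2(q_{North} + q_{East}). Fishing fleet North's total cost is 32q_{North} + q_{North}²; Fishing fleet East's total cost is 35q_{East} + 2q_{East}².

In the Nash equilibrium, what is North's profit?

816.75

Fishing fleet North's profit: π = q_{North}(152 − 2(q_{North} + q_{East})) − 32q_{North} − q_{North}².
∂π/∂q_{North} = 120 − 6q_{North} − 2q_{East} = 0, so q_{North} = 20 − (1/3)q_{East}.
For East: ∂π/∂q_{East} = 117 − 8q_{East} − 2q_{North} = 0 ⇒ q_{East} = 14.625 − 0.25q_{North}.
Solving the two reaction functions simultaneously: (1 − (−1/3)(−0.25))q_{North} = 20 − (1/3)·14.625, so (11/12)q_{North} = 15.125 and q_{North} = 16.5.
Then q_{East} = 14.625 − 0.25·16.5 = 10.5.
Price P = 152 − 2·27 = 98.
North's profit: (98 − 32)·16.5 − (16.5)² = 816.75.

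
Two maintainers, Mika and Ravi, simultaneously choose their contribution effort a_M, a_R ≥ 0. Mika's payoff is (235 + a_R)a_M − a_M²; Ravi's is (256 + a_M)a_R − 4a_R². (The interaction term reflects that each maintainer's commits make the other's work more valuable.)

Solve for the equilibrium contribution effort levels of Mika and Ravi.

142.4, 49.8

Expanding Mika's payoff: 235a_M + a_Ra_M − a_M².
∂π/∂a_M = 235 + a_R − 2a_M = 0, so a_M = 117.5 + 0.5a_R.
Likewise for Ravi: a_R = 32 + 0.125a_M.
Solving the two reaction functions simultaneously: (1 − (0.5)(0.125))a_M = 117.5 + 0.5·32, so 0.9375a_M = 133.5 and a_M = 142.4.
Then a_R = 32 + 0.125·142.4 = 49.8.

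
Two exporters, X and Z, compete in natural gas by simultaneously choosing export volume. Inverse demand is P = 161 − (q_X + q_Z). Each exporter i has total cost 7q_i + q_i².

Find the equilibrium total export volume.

Exporter X's profit: π = q_X(161 − (q_X + q_Z)) − 7q_X − q_X².
∂π/∂q_X = 154 − 4q_X − q_Z = 0, so q_X = 38.5 − 0.25q_Z.
The game is symmetric, so in equilibrium q_Z = q_X: the reaction function gives 1.25q_X = 38.5, hence q_X = 30.8.
Total export volume: 30.8 + 30.8 = 61.6.

61.6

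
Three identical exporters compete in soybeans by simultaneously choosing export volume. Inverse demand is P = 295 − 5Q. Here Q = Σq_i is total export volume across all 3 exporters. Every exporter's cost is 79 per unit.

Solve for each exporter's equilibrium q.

10.8

A representative exporter's profit is π_i = q_i(295 − 5Q) − 79q_i, with Q = q_i + Σ_{j≠i} q_j.
First-order condition: 216 − 10q_i − 5Σ_{j≠i} q_j = 0.
With identical exporters, set every q_j = q: then 216 − 10q − 10q = 0, i.e. q = 216/20 = 10.8.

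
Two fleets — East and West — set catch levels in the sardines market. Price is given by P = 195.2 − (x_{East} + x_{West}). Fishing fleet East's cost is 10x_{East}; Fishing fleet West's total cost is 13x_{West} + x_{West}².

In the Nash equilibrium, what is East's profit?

Fishing fleet East's profit: π = x_{East}(195.2 − (x_{East} + x_{West})) − 10x_{East}.
∂π/∂x_{East} = 185.2 − 2x_{East} − x_{West} = 0, so x_{East} = 92.6 − 0.5x_{West}.
For West: ∂π/∂x_{West} = 182.2 − 4x_{West} − x_{East} = 0 ⇒ x_{West} = 45.55 − 0.25x_{East}.
Plugging x_{West} into East's best response: x_{East} = 92.6 − 0.5(45.55 − 0.25x_{East}) ⇒ 0.875x_{East} = 69.825, so x_{East} = 79.8.
Then x_{West} = 45.55 − 0.25·79.8 = 25.6.
Price P = 195.2 − 105.4 = 89.8.
East's profit: (89.8 − 10)·79.8 = 6368.04.

6368.04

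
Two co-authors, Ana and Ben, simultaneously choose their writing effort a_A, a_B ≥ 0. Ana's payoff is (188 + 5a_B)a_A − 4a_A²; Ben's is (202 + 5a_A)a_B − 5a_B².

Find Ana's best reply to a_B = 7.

27.875

Expanding Ana's payoff: 188a_A + 5a_Ba_A − 4a_A².
∂π/∂a_A = 188 + 5a_B − 8a_A = 0, so a_A = 23.5 + 0.625a_B.
At a_B = 7: a_A = 23.5 + 0.625·7 = 27.875.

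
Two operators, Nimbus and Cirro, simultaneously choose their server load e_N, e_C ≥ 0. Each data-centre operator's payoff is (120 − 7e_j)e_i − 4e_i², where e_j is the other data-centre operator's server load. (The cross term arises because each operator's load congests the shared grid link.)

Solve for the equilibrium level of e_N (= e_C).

Nimbus's payoff is (120 − 7e_C)e_N − 4e_N².
∂π/∂e_N = 120 − 7e_C − 8e_N = 0, so e_N = 15 − 0.875e_C.
The game is symmetric, so in equilibrium e_C = e_N: the reaction function gives 1.875e_N = 15, hence e_N = 8.

8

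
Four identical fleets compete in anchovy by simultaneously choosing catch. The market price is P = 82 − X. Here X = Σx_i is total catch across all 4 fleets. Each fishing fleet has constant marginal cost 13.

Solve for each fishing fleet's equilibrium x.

A representative fishing fleet's profit is π_i = x_i(82 − X) − 13x_i, with X = x_i + Σ_{j≠i} x_j.
First-order condition: 69 − 2x_i − Σ_{j≠i} x_j = 0.
With identical fishing fleets, set every x_j = x: then 69 − 2x − 3x = 0, i.e. x = 69/5 = 13.8.

13.8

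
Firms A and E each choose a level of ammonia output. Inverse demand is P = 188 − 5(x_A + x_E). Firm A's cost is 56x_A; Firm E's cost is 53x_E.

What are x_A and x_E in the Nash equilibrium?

Firm A's profit: π = x_A(188 − 5(x_A + x_E)) − 56x_A.
∂π/∂x_A = 132 − 10x_A − 5x_E = 0, so x_A = 13.2 − 0.5x_E.
By the same steps for E: x_E = 13.5 − 0.5x_A.
Solving the two reaction functions simultaneously: (1 − (−0.5)(−0.5))x_A = 13.2 − 0.5·13.5, so 0.75x_A = 6.45 and x_A = 8.6.
Then x_E = 13.5 − 0.5·8.6 = 9.2.

8.6, 9.2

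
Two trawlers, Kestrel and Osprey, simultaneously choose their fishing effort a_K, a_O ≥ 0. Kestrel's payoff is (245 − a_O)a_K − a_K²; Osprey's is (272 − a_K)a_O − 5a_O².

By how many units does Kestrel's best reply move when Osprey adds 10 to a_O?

-5

Expanding Kestrel's payoff: 245a_K − a_Oa_K − a_K².
∂π/∂a_K = 245 − a_O − 2a_K = 0, so a_K = 122.5 − 0.5a_O.
The reaction-function slope is −0.5, so a 10-unit rise in a_O moves a_K by −0.5 × 10 = −5. Kestrel's best response falls — the actions are strategic substitutes.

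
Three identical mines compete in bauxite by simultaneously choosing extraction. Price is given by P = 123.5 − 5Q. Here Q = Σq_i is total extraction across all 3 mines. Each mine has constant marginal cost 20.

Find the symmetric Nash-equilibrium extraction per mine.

A representative mine's profit is π_i = q_i(123.5 − 5Q) − 20q_i, with Q = q_i + Σ_{j≠i} q_j.
First-order condition: 103.5 − 10q_i − 5Σ_{j≠i} q_j = 0.
With identical mines, set every q_j = q: then 103.5 − 10q − 10q = 0, i.e. q = 103.5/20 = 5.175.

5.175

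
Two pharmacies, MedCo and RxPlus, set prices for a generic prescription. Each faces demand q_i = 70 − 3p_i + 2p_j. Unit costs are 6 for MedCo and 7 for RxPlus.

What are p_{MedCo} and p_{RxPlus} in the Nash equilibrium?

22.1875, 22.5625

MedCo's profit: π = (p_{MedCo} − 6)(70 − 3p_{MedCo} + 2p_{RxPlus}).
∂π/∂p_{MedCo} = 88 − 6p_{MedCo} + 2p_{RxPlus} = 0 ⇒ p_{MedCo} = 44/3 + (1/3)p_{RxPlus}.
Similarly p_{RxPlus} = 91/6 + (1/3)p_{MedCo}.
Substituting the second reaction function into the first: p_{MedCo} = 44/3 + (1/3)(91/6 + (1/3)p_{MedCo}), which gives (8/9)p_{MedCo} = 355/18 ⇒ p_{MedCo} = 22.1875.
Then p_{RxPlus} = 91/6 + (1/3)·22.1875 = 22.5625.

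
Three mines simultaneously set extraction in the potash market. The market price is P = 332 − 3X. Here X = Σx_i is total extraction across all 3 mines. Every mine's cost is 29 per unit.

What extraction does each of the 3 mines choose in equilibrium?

25.25

A representative mine's profit is π_i = x_i(332 − 3X) − 29x_i, with X = x_i + Σ_{j≠i} x_j.
First-order condition: 303 − 6x_i − 3Σ_{j≠i} x_j = 0.
Imposing symmetry (x_j = x for all j) turns Σ_{j≠i} x_j into 2x, so 303 = 12x and x = 25.25.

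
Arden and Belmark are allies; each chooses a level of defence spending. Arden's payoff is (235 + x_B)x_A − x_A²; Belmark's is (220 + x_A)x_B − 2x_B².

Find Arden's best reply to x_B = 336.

Expanding Arden's payoff: 235x_A + x_Bx_A − x_A².
∂π/∂x_A = 235 + x_B − 2x_A = 0, so x_A = 117.5 + 0.5x_B.
At x_B = 336: x_A = 117.5 + 0.5·336 = 285.5.

285.5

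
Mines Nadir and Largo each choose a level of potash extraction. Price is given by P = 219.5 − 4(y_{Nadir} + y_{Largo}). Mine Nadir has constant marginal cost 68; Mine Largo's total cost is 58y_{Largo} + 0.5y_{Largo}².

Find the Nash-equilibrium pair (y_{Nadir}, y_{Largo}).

Mine Nadir's profit: π = y_{Nadir}(219.5 − 4(y_{Nadir} + y_{Largo})) − 68y_{Nadir}.
∂π/∂y_{Nadir} = 151.5 − 8y_{Nadir} − 4y_{Largo} = 0, so y_{Nadir} = 18.9375 − 0.5y_{Largo}.
For Largo: ∂π/∂y_{Largo} = 161.5 − 9y_{Largo} − 4y_{Nadir} = 0 ⇒ y_{Largo} = 323/18 − (4/9)y_{Nadir}.
Solving the two reaction functions simultaneously: (1 − (−0.5)(−4/9))y_{Nadir} = 18.9375 − 0.5·(323/18), so (7/9)y_{Nadir} = 1435/144 and y_{Nadir} = 12.8125.
Then y_{Largo} = 323/18 − (4/9)·12.8125 = 12.25.

12.8125, 12.25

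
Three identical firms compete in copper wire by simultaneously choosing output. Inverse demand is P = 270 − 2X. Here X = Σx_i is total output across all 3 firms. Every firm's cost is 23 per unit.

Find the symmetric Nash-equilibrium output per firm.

A representative firm's profit is π_i = x_i(270 − 2X) − 23x_i, with X = x_i + Σ_{j≠i} x_j.
First-order condition: 247 − 4x_i − 2Σ_{j≠i} x_j = 0.
With identical firms, set every x_j = x: then 247 − 4x − 4x = 0, i.e. x = 247/8 = 30.875.

30.875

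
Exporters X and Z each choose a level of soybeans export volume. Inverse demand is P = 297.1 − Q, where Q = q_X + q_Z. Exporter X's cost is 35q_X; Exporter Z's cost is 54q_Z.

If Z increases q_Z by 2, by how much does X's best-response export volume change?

-1

Exporter X's profit: π = q_X(297.1 − (q_X + q_Z)) − 35q_X.
∂π/∂q_X = 262.1 − 2q_X − q_Z = 0, so q_X = 131.05 − 0.5q_Z.
The reaction-function slope is −0.5, so a 2-unit rise in q_Z moves q_X by −0.5 × 2 = −1. X's best response falls — the actions are strategic substitutes.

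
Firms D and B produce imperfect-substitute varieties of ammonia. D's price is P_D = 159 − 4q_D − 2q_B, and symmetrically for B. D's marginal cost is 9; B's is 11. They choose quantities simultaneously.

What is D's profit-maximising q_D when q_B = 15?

15

Firm D's profit: π = q_D(159 − 4q_D − 2q_B) − 9q_D.
∂π/∂q_D = 150 − 8q_D − 2q_B = 0 ⇒ q_D = 18.75 − 0.25q_B.
At q_B = 15: q_D = 18.75 − 0.25·15 = 15.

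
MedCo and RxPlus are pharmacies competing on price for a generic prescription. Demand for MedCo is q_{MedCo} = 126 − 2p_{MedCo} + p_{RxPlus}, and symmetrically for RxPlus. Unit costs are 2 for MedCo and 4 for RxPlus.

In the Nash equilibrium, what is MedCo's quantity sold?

83.2

MedCo's profit: π = (p_{MedCo} − 2)(126 − 2p_{MedCo} + p_{RxPlus}).
∂π/∂p_{MedCo} = 130 − 4p_{MedCo} + p_{RxPlus} = 0 ⇒ p_{MedCo} = 32.5 + 0.25p_{RxPlus}.
Similarly p_{RxPlus} = 33.5 + 0.25p_{MedCo}.
Substituting the second reaction function into the first: p_{MedCo} = 32.5 + 0.25(33.5 + 0.25p_{MedCo}), which gives 0.9375p_{MedCo} = 40.875 ⇒ p_{MedCo} = 43.6.
Then p_{RxPlus} = 33.5 + 0.25·43.6 = 44.4.
q_{MedCo} = 126 − 2·43.6 + 44.4 = 83.2.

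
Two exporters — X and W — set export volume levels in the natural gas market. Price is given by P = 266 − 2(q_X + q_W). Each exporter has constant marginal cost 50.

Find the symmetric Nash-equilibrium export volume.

Exporter X's profit: π = q_X(266 − 2(q_X + q_W)) − 50q_X.
∂π/∂q_X = 216 − 4q_X − 2q_W = 0, so q_X = 54 − 0.5q_W.
Setting q_X = q_W in the reaction function: q_X = 54 − 0.5q_X, so q_X = 54 / 1.5 = 36.

36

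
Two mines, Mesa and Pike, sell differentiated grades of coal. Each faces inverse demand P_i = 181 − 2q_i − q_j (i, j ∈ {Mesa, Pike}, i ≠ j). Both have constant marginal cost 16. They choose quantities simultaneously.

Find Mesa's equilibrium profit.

Mine Mesa's profit: π = q_{Mesa}(181 − 2q_{Mesa} − q_{Pike}) − 16q_{Mesa}.
∂π/∂q_{Mesa} = 165 − 4q_{Mesa} − q_{Pike} = 0 ⇒ q_{Mesa} = 41.25 − 0.25q_{Pike}.
Setting q_{Mesa} = q_{Pike} in the reaction function: q_{Mesa} = 41.25 − 0.25q_{Mesa}, so q_{Mesa} = 41.25 / 1.25 = 33.
P_{Mesa} = 181 − 2·33 − 33 = 82.
Profit = (82 − 16)·33 = 2178.

2178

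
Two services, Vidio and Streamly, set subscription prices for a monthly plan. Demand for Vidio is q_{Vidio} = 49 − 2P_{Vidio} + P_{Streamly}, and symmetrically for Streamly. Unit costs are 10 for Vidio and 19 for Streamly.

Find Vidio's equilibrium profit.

403.28

Vidio's profit: π = (P_{Vidio} − 10)(49 − 2P_{Vidio} + P_{Streamly}).
∂π/∂P_{Vidio} = 69 − 4P_{Vidio} + P_{Streamly} = 0 ⇒ P_{Vidio} = 17.25 + 0.25P_{Streamly}.
Similarly P_{Streamly} = 21.75 + 0.25P_{Vidio}.
Solving the two reaction functions simultaneously: (1 − (0.25)(0.25))P_{Vidio} = 17.25 + 0.25·21.75, so 0.9375P_{Vidio} = 22.6875 and P_{Vidio} = 24.2.
Then P_{Streamly} = 21.75 + 0.25·24.2 = 27.8.
q_{Vidio} = 49 − 2·24.2 + 27.8 = 28.4.
Profit = (24.2 − 10)·28.4 = 403.28.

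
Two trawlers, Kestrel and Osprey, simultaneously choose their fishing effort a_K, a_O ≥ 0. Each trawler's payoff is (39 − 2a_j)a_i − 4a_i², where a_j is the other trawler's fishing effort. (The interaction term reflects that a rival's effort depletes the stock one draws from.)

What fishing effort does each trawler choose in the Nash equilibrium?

Kestrel's payoff is (39 − 2a_O)a_K − 4a_K².
∂π/∂a_K = 39 − 2a_O − 8a_K = 0, so a_K = 4.875 − 0.25a_O.
Setting a_K = a_O in the reaction function: a_K = 4.875 − 0.25a_K, so a_K = 4.875 / 1.25 = 3.9.

3.9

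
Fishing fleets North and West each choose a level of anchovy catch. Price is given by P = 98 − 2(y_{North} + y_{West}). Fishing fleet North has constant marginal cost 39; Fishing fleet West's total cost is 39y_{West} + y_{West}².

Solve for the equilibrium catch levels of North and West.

Fishing fleet North's profit: π = y_{North}(98 − 2(y_{North} + y_{West})) − 39y_{North}.
∂π/∂y_{North} = 59 − 4y_{North} − 2y_{West} = 0, so y_{North} = 14.75 − 0.5y_{West}.
For West: ∂π/∂y_{West} = 59 − 6y_{West} − 2y_{North} = 0 ⇒ y_{West} = 59/6 − (1/3)y_{North}.
Plugging y_{West} into North's best response: y_{North} = 14.75 − 0.5(59/6 − (1/3)y_{North}) ⇒ (5/6)y_{North} = 59/6, so y_{North} = 11.8.
Then y_{West} = 59/6 − (1/3)·11.8 = 5.9.

11.8, 5.9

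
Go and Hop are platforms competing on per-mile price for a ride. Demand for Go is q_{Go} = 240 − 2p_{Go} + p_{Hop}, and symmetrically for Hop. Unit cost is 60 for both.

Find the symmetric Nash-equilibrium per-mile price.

120

Go's profit: π = (p_{Go} − 60)(240 − 2p_{Go} + p_{Hop}).
∂π/∂p_{Go} = 360 − 4p_{Go} + p_{Hop} = 0 ⇒ p_{Go} = 90 + 0.25p_{Hop}.
Setting p_{Go} = p_{Hop} in the reaction function: p_{Go} = 90 + 0.25p_{Go}, so p_{Go} = 90 / 0.75 = 120.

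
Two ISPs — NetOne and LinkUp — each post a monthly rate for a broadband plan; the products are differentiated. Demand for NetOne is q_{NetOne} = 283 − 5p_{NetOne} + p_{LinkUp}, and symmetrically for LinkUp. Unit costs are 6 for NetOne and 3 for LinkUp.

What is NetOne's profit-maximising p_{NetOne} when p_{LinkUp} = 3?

NetOne's profit: π = (p_{NetOne} − 6)(283 − 5p_{NetOne} + p_{LinkUp}).
∂π/∂p_{NetOne} = 313 − 10p_{NetOne} + p_{LinkUp} = 0 ⇒ p_{NetOne} = 31.3 + 0.1p_{LinkUp}.
At p_{LinkUp} = 3: p_{NetOne} = 31.3 + 0.1·3 = 31.6.

31.6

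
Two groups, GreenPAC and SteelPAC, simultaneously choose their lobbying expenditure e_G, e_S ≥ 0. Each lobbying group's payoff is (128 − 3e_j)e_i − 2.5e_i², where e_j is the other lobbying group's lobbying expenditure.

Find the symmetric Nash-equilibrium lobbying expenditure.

GreenPAC's payoff is (128 − 3e_S)e_G − 2.5e_G².
∂π/∂e_G = 128 − 3e_S − 5e_G = 0, so e_G = 25.6 − 0.6e_S.
The game is symmetric, so in equilibrium e_S = e_G: the reaction function gives 1.6e_G = 25.6, hence e_G = 16.

16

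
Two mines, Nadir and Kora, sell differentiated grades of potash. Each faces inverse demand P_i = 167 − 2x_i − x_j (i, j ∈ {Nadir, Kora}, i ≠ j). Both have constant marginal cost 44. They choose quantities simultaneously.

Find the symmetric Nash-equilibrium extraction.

24.6

Mine Nadir's profit: π = x_{Nadir}(167 − 2x_{Nadir} − x_{Kora}) − 44x_{Nadir}.
∂π/∂x_{Nadir} = 123 − 4x_{Nadir} − x_{Kora} = 0 ⇒ x_{Nadir} = 30.75 − 0.25x_{Kora}.
By symmetry x_{Kora} = x_{Nadir}; substituting into the reaction function, 1.25x_{Nadir} = 30.75 and x_{Nadir} = 24.6.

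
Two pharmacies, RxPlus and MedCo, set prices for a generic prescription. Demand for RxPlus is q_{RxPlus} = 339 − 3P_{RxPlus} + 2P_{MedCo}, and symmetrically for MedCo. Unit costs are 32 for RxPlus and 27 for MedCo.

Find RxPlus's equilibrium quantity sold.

RxPlus's profit: π = (P_{RxPlus} − 32)(339 − 3P_{RxPlus} + 2P_{MedCo}).
∂π/∂P_{RxPlus} = 435 − 6P_{RxPlus} + 2P_{MedCo} = 0 ⇒ P_{RxPlus} = 72.5 + (1/3)P_{MedCo}.
Similarly P_{MedCo} = 70 + (1/3)P_{RxPlus}.
Substituting the second reaction function into the first: P_{RxPlus} = 72.5 + (1/3)(70 + (1/3)P_{RxPlus}), which gives (8/9)P_{RxPlus} = 575/6 ⇒ P_{RxPlus} = 107.8125.
Then P_{MedCo} = 70 + (1/3)·107.8125 = 105.9375.
q_{RxPlus} = 339 − 3·107.8125 + 2·105.9375 = 227.4375.

227.4375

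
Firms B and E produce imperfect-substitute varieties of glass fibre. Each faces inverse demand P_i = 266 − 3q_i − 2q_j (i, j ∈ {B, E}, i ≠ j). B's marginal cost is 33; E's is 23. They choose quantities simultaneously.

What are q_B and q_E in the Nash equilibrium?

Firm B's profit: π = q_B(266 − 3q_B − 2q_E) − 33q_B.
∂π/∂q_B = 233 − 6q_B − 2q_E = 0 ⇒ q_B = 233/6 − (1/3)q_E.
Similarly q_E = 40.5 − (1/3)q_B.
Substituting the second reaction function into the first: q_B = 233/6 − (1/3)(40.5 − (1/3)q_B), which gives (8/9)q_B = 76/3 ⇒ q_B = 28.5.
Then q_E = 40.5 − (1/3)·28.5 = 31.

28.5, 31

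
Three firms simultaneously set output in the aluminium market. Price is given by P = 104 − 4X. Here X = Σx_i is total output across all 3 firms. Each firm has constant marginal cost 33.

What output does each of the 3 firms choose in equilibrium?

A representative firm's profit is π_i = x_i(104 − 4X) − 33x_i, with X = x_i + Σ_{j≠i} x_j.
First-order condition: 71 − 8x_i − 4Σ_{j≠i} x_j = 0.
In a symmetric equilibrium every firm chooses the same x, so Σ_{j≠i} x_j = 2x. The condition becomes 71 − 16x = 0, giving x = 71/16 = 4.4375.

4.4375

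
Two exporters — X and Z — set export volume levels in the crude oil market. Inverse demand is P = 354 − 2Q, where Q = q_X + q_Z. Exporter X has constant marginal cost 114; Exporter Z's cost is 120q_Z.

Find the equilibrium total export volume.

79

Exporter X's profit: π = q_X(354 − 2(q_X + q_Z)) − 114q_X.
∂π/∂q_X = 240 − 4q_X − 2q_Z = 0, so q_X = 60 − 0.5q_Z.
By the same steps for Z: q_Z = 58.5 − 0.5q_X.
Plugging q_Z into X's best response: q_X = 60 − 0.5(58.5 − 0.5q_X) ⇒ 0.75q_X = 30.75, so q_X = 41.
Then q_Z = 58.5 − 0.5·41 = 38.
Total export volume: 41 + 38 = 79.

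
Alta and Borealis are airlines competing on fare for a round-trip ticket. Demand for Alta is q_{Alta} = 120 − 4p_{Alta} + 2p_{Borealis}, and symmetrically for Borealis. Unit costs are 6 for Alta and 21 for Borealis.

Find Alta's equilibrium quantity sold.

Alta's profit: π = (p_{Alta} − 6)(120 − 4p_{Alta} + 2p_{Borealis}).
∂π/∂p_{Alta} = 144 − 8p_{Alta} + 2p_{Borealis} = 0 ⇒ p_{Alta} = 18 + 0.25p_{Borealis}.
Similarly p_{Borealis} = 25.5 + 0.25p_{Alta}.
Substituting the second reaction function into the first: p_{Alta} = 18 + 0.25(25.5 + 0.25p_{Alta}), which gives 0.9375p_{Alta} = 24.375 ⇒ p_{Alta} = 26.
Then p_{Borealis} = 25.5 + 0.25·26 = 32.
q_{Alta} = 120 − 4·26 + 2·32 = 80.

80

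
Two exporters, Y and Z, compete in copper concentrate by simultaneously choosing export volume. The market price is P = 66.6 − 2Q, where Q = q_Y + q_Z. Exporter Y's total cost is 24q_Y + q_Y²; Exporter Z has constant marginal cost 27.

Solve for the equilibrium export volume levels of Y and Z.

Exporter Y's profit: π = q_Y(66.6 − 2(q_Y + q_Z)) − 24q_Y − q_Y².
∂π/∂q_Y = 42.6 − 6q_Y − 2q_Z = 0, so q_Y = 7.1 − (1/3)q_Z.
For Z: ∂π/∂q_Z = 39.6 − 4q_Z − 2q_Y = 0 ⇒ q_Z = 9.9 − 0.5q_Y.
Solving the two reaction functions simultaneously: (1 − (−1/3)(−0.5))q_Y = 7.1 − (1/3)·9.9, so (5/6)q_Y = 3.8 and q_Y = 4.56.
Then q_Z = 9.9 − 0.5·4.56 = 7.62.

4.56, 7.62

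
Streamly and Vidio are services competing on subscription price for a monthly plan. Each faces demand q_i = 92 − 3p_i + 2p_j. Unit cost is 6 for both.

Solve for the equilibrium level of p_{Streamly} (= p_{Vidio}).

27.5

Streamly's profit: π = (p_{Streamly} − 6)(92 − 3p_{Streamly} + 2p_{Vidio}).
∂π/∂p_{Streamly} = 110 − 6p_{Streamly} + 2p_{Vidio} = 0 ⇒ p_{Streamly} = 55/3 + (1/3)p_{Vidio}.
By symmetry p_{Vidio} = p_{Streamly}; substituting into the reaction function, (2/3)p_{Streamly} = 55/3 and p_{Streamly} = 27.5.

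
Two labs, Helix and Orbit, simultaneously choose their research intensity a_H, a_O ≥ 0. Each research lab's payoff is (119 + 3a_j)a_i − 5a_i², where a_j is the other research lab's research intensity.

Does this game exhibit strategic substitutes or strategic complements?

Helix's payoff is (119 + 3a_O)a_H − 5a_H².
∂π/∂a_H = 119 + 3a_O − 10a_H = 0, so a_H = 11.9 + 0.3a_O.
The best-response slope da_H/da_O = 0.3 > 0: the reaction function is upward-sloping, so the choices are strategic complements.

strategic complements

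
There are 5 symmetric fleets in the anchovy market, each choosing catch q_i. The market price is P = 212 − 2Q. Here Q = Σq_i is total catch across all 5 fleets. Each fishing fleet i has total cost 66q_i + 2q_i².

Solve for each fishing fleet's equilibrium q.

A representative fishing fleet's profit is π_i = q_i(212 − 2Q) − 66q_i − 2q_i², with Q = q_i + Σ_{j≠i} q_j.
First-order condition: 146 − 8q_i − 2Σ_{j≠i} q_j = 0.
In a symmetric equilibrium every fishing fleet chooses the same q, so Σ_{j≠i} q_j = 4q. The condition becomes 146 − 16q = 0, giving q = 146/16 = 9.125.

9.125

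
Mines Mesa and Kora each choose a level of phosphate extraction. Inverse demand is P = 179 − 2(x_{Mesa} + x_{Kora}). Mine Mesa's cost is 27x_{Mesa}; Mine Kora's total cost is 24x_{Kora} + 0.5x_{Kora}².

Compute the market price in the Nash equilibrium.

83.25

Mine Mesa's profit: π = x_{Mesa}(179 − 2(x_{Mesa} + x_{Kora})) − 27x_{Mesa}.
∂π/∂x_{Mesa} = 152 − 4x_{Mesa} − 2x_{Kora} = 0, so x_{Mesa} = 38 − 0.5x_{Kora}.
For Kora: ∂π/∂x_{Kora} = 155 − 5x_{Kora} − 2x_{Mesa} = 0 ⇒ x_{Kora} = 31 − 0.4x_{Mesa}.
Plugging x_{Kora} into Mesa's best response: x_{Mesa} = 38 − 0.5(31 − 0.4x_{Mesa}) ⇒ 0.8x_{Mesa} = 22.5, so x_{Mesa} = 28.125.
Then x_{Kora} = 31 − 0.4·28.125 = 19.75.
Equilibrium price: P = 179 − 2·47.875 = 83.25.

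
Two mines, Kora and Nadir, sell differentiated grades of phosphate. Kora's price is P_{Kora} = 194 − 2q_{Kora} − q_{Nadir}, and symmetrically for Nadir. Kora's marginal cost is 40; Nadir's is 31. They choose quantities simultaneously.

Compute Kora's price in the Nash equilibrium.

100.4

Mine Kora's profit: π = q_{Kora}(194 − 2q_{Kora} − q_{Nadir}) − 40q_{Kora}.
∂π/∂q_{Kora} = 154 − 4q_{Kora} − q_{Nadir} = 0 ⇒ q_{Kora} = 38.5 − 0.25q_{Nadir}.
Similarly q_{Nadir} = 40.75 − 0.25q_{Kora}.
Solving the two reaction functions simultaneously: (1 − (−0.25)(−0.25))q_{Kora} = 38.5 − 0.25·40.75, so 0.9375q_{Kora} = 28.3125 and q_{Kora} = 30.2.
Then q_{Nadir} = 40.75 − 0.25·30.2 = 33.2.
P_{Kora} = 194 − 2·30.2 − 33.2 = 100.4.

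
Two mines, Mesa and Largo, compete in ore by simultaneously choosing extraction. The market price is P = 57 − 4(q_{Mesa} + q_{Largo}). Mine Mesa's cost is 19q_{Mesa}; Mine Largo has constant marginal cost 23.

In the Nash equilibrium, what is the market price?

33

Mine Mesa's profit: π = q_{Mesa}(57 − 4(q_{Mesa} + q_{Largo})) − 19q_{Mesa}.
∂π/∂q_{Mesa} = 38 − 8q_{Mesa} − 4q_{Largo} = 0, so q_{Mesa} = 4.75 − 0.5q_{Largo}.
By the same steps for Largo: q_{Largo} = 4.25 − 0.5q_{Mesa}.
Plugging q_{Largo} into Mesa's best response: q_{Mesa} = 4.75 − 0.5(4.25 − 0.5q_{Mesa}) ⇒ 0.75q_{Mesa} = 2.625, so q_{Mesa} = 3.5.
Then q_{Largo} = 4.25 − 0.5·3.5 = 2.5.
Equilibrium price: P = 57 − 4·6 = 33.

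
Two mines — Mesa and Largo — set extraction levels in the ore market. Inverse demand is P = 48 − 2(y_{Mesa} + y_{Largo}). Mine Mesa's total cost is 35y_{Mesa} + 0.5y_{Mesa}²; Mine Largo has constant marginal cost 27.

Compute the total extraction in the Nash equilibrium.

5.5625

Mine Mesa's profit: π = y_{Mesa}(48 − 2(y_{Mesa} + y_{Largo})) − 35y_{Mesa} − 0.5y_{Mesa}².
∂π/∂y_{Mesa} = 13 − 5y_{Mesa} − 2y_{Largo} = 0, so y_{Mesa} = 2.6 − 0.4y_{Largo}.
For Largo: ∂π/∂y_{Largo} = 21 − 4y_{Largo} − 2y_{Mesa} = 0 ⇒ y_{Largo} = 5.25 − 0.5y_{Mesa}.
Substituting the second reaction function into the first: y_{Mesa} = 2.6 − 0.4(5.25 − 0.5y_{Mesa}), which gives 0.8y_{Mesa} = 0.5 ⇒ y_{Mesa} = 0.625.
Then y_{Largo} = 5.25 − 0.5·0.625 = 4.9375.
Total extraction: 0.625 + 4.9375 = 5.5625.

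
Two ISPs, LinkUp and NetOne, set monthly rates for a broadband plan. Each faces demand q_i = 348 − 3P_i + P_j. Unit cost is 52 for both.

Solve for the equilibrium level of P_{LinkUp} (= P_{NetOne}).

100.8

LinkUp's profit: π = (P_{LinkUp} − 52)(348 − 3P_{LinkUp} + P_{NetOne}).
∂π/∂P_{LinkUp} = 504 − 6P_{LinkUp} + P_{NetOne} = 0 ⇒ P_{LinkUp} = 84 + (1/6)P_{NetOne}.
Setting P_{LinkUp} = P_{NetOne} in the reaction function: P_{LinkUp} = 84 + (1/6)P_{LinkUp}, so P_{LinkUp} = 84 / (5/6) = 100.8.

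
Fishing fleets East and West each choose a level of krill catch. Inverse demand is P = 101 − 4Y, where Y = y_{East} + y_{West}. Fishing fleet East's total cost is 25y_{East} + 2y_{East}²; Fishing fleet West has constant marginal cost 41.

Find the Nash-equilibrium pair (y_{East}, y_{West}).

4.6, 5.2

Fishing fleet East's profit: π = y_{East}(101 − 4(y_{East} + y_{West})) − 25y_{East} − 2y_{East}².
∂π/∂y_{East} = 76 − 12y_{East} − 4y_{West} = 0, so y_{East} = 19/3 − (1/3)y_{West}.
For West: ∂π/∂y_{West} = 60 − 8y_{West} − 4y_{East} = 0 ⇒ y_{West} = 7.5 − 0.5y_{East}.
Solving the two reaction functions simultaneously: (1 − (−1/3)(−0.5))y_{East} = 19/3 − (1/3)·7.5, so (5/6)y_{East} = 23/6 and y_{East} = 4.6.
Then y_{West} = 7.5 − 0.5·4.6 = 5.2.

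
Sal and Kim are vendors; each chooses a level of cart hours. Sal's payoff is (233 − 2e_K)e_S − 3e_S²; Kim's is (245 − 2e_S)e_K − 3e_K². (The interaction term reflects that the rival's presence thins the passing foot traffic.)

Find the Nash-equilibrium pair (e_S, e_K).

28.375, 31.375

Expanding Sal's payoff: 233e_S − 2e_Ke_S − 3e_S².
∂π/∂e_S = 233 − 2e_K − 6e_S = 0, so e_S = 233/6 − (1/3)e_K.
Likewise for Kim: e_K = 245/6 − (1/3)e_S.
Solving the two reaction functions simultaneously: (1 − (−1/3)(−1/3))e_S = 233/6 − (1/3)·(245/6), so (8/9)e_S = 227/9 and e_S = 28.375.
Then e_K = 245/6 − (1/3)·28.375 = 31.375.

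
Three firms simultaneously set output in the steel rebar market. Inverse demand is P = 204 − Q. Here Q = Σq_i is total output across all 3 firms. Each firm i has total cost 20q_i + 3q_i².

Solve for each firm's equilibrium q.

18.4

A representative firm's profit is π_i = q_i(204 − Q) − 20q_i − 3q_i², with Q = q_i + Σ_{j≠i} q_j.
First-order condition: 184 − 8q_i − Σ_{j≠i} q_j = 0.
With identical firms, set every q_j = q: then 184 − 8q − 2q = 0, i.e. q = 184/10 = 18.4.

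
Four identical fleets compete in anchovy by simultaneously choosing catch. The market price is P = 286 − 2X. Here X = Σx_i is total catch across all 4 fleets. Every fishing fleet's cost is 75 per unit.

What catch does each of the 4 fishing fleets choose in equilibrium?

A representative fishing fleet's profit is π_i = x_i(286 − 2X) − 75x_i, with X = x_i + Σ_{j≠i} x_j.
First-order condition: 211 − 4x_i − 2Σ_{j≠i} x_j = 0.
In a symmetric equilibrium every fishing fleet chooses the same x, so Σ_{j≠i} x_j = 3x. The condition becomes 211 − 10x = 0, giving x = 211/10 = 21.1.

21.1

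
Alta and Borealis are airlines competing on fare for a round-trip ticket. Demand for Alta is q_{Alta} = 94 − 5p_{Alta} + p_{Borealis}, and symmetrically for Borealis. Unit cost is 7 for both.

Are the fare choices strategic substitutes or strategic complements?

strategic complements

Alta's profit: π = (p_{Alta} − 7)(94 − 5p_{Alta} + p_{Borealis}).
∂π/∂p_{Alta} = 129 − 10p_{Alta} + p_{Borealis} = 0 ⇒ p_{Alta} = 12.9 + 0.1p_{Borealis}.
The best-response slope dp_{Alta}/dp_{Borealis} = 0.1 > 0: the reaction function is upward-sloping, so the choices are strategic complements.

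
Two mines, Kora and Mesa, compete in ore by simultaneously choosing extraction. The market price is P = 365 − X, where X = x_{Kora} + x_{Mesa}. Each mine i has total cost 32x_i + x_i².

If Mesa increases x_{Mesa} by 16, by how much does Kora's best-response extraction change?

-4

Mine Kora's profit: π = x_{Kora}(365 − (x_{Kora} + x_{Mesa})) − 32x_{Kora} − x_{Kora}².
∂π/∂x_{Kora} = 333 − 4x_{Kora} − x_{Mesa} = 0, so x_{Kora} = 83.25 − 0.25x_{Mesa}.
The reaction-function slope is −0.25, so a 16-unit rise in x_{Mesa} moves x_{Kora} by −0.25 × 16 = −4. Kora's best response falls — the actions are strategic substitutes.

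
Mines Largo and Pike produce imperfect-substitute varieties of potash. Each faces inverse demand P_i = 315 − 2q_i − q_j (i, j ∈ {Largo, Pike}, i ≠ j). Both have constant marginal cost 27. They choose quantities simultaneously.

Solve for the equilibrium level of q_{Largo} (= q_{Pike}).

57.6

Mine Largo's profit: π = q_{Largo}(315 − 2q_{Largo} − q_{Pike}) − 27q_{Largo}.
∂π/∂q_{Largo} = 288 − 4q_{Largo} − q_{Pike} = 0 ⇒ q_{Largo} = 72 − 0.25q_{Pike}.
Setting q_{Largo} = q_{Pike} in the reaction function: q_{Largo} = 72 − 0.25q_{Largo}, so q_{Largo} = 72 / 1.25 = 57.6.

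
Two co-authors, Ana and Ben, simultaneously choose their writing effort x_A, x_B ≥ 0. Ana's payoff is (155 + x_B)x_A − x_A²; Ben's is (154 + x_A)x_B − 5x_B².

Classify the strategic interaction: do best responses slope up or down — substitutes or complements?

Expanding Ana's payoff: 155x_A + x_Bx_A − x_A².
∂π/∂x_A = 155 + x_B − 2x_A = 0, so x_A = 77.5 + 0.5x_B.
The best-response slope dx_A/dx_B = 0.5 > 0: the reaction function is upward-sloping, so the choices are strategic complements.

strategic complements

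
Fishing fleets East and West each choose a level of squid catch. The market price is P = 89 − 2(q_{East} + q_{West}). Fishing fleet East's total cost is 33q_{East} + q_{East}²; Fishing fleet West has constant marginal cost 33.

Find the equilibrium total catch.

Fishing fleet East's profit: π = q_{East}(89 − 2(q_{East} + q_{West})) − 33q_{East} − q_{East}².
∂π/∂q_{East} = 56 − 6q_{East} − 2q_{West} = 0, so q_{East} = 28/3 − (1/3)q_{West}.
For West: ∂π/∂q_{West} = 56 − 4q_{West} − 2q_{East} = 0 ⇒ q_{West} = 14 − 0.5q_{East}.
Substituting the second reaction function into the first: q_{East} = 28/3 − (1/3)(14 − 0.5q_{East}), which gives (5/6)q_{East} = 14/3 ⇒ q_{East} = 5.6.
Then q_{West} = 14 − 0.5·5.6 = 11.2.
Total catch: 5.6 + 11.2 = 16.8.

16.8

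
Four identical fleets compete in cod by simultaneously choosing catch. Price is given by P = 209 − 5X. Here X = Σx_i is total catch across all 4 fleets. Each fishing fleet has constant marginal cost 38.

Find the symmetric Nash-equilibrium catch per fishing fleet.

A representative fishing fleet's profit is π_i = x_i(209 − 5X) − 38x_i, with X = x_i + Σ_{j≠i} x_j.
First-order condition: 171 − 10x_i − 5Σ_{j≠i} x_j = 0.
Imposing symmetry (x_j = x for all j) turns Σ_{j≠i} x_j into 3x, so 171 = 25x and x = 6.84.

6.84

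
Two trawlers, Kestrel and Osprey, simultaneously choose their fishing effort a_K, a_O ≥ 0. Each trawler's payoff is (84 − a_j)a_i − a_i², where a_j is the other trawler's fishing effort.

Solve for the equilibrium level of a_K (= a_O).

Kestrel's payoff is (84 − a_O)a_K − a_K².
∂π/∂a_K = 84 − a_O − 2a_K = 0, so a_K = 42 − 0.5a_O.
Setting a_K = a_O in the reaction function: a_K = 42 − 0.5a_K, so a_K = 42 / 1.5 = 28.

28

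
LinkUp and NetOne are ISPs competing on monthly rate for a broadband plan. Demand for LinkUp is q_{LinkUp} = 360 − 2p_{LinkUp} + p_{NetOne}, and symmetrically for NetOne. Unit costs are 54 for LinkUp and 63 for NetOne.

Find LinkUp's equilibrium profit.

LinkUp's profit: π = (p_{LinkUp} − 54)(360 − 2p_{LinkUp} + p_{NetOne}).
∂π/∂p_{LinkUp} = 468 − 4p_{LinkUp} + p_{NetOne} = 0 ⇒ p_{LinkUp} = 117 + 0.25p_{NetOne}.
Similarly p_{NetOne} = 121.5 + 0.25p_{LinkUp}.
Plugging p_{NetOne} into LinkUp's best response: p_{LinkUp} = 117 + 0.25(121.5 + 0.25p_{LinkUp}) ⇒ 0.9375p_{LinkUp} = 147.375, so p_{LinkUp} = 157.2.
Then p_{NetOne} = 121.5 + 0.25·157.2 = 160.8.
q_{LinkUp} = 360 − 2·157.2 + 160.8 = 206.4.
Profit = (157.2 − 54)·206.4 = 21300.48.

21300.48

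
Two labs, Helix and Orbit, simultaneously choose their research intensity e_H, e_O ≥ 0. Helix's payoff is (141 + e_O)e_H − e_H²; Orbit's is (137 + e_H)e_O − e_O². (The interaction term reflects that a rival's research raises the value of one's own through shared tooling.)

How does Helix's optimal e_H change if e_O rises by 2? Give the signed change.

1

Expanding Helix's payoff: 141e_H + e_Oe_H − e_H².
∂π/∂e_H = 141 + e_O − 2e_H = 0, so e_H = 70.5 + 0.5e_O.
The reaction-function slope is 0.5, so a 2-unit rise in e_O moves e_H by 0.5 × 2 = 1. Helix's best response rises — the actions are strategic complements.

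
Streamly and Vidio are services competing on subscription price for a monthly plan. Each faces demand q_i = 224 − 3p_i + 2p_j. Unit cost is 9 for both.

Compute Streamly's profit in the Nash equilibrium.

Streamly's profit: π = (p_{Streamly} − 9)(224 − 3p_{Streamly} + 2p_{Vidio}).
∂π/∂p_{Streamly} = 251 − 6p_{Streamly} + 2p_{Vidio} = 0 ⇒ p_{Streamly} = 251/6 + (1/3)p_{Vidio}.
By symmetry p_{Vidio} = p_{Streamly}; substituting into the reaction function, (2/3)p_{Streamly} = 251/6 and p_{Streamly} = 62.75.
q_{Streamly} = 224 − 3·62.75 + 2·62.75 = 161.25.
Profit = (62.75 − 9)·161.25 = 8667.1875.

8667.1875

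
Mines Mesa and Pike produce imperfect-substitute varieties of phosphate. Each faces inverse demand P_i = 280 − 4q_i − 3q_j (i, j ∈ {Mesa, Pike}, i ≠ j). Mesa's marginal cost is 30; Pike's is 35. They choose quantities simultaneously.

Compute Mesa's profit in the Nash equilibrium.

Mine Mesa's profit: π = q_{Mesa}(280 − 4q_{Mesa} − 3q_{Pike}) − 30q_{Mesa}.
∂π/∂q_{Mesa} = 250 − 8q_{Mesa} − 3q_{Pike} = 0 ⇒ q_{Mesa} = 31.25 − 0.375q_{Pike}.
Similarly q_{Pike} = 30.625 − 0.375q_{Mesa}.
Substituting the second reaction function into the first: q_{Mesa} = 31.25 − 0.375(30.625 − 0.375q_{Mesa}), which gives (55/64)q_{Mesa} = 1265/64 ⇒ q_{Mesa} = 23.
Then q_{Pike} = 30.625 − 0.375·23 = 22.
P_{Mesa} = 280 − 4·23 − 3·22 = 122.
Profit = (122 − 30)·23 = 2116.

2116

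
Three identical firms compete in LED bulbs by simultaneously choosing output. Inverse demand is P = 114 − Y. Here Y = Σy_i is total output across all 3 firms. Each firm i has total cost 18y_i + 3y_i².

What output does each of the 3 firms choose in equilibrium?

9.6

A representative firm's profit is π_i = y_i(114 − Y) − 18y_i − 3y_i², with Y = y_i + Σ_{j≠i} y_j.
First-order condition: 96 − 8y_i − Σ_{j≠i} y_j = 0.
In a symmetric equilibrium every firm chooses the same y, so Σ_{j≠i} y_j = 2y. The condition becomes 96 − 10y = 0, giving y = 96/10 = 9.6.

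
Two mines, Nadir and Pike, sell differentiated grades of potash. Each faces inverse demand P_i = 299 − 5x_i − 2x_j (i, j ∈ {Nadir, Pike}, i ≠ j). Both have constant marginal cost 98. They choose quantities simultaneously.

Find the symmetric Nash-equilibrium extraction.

16.75

Mine Nadir's profit: π = x_{Nadir}(299 − 5x_{Nadir} − 2x_{Pike}) − 98x_{Nadir}.
∂π/∂x_{Nadir} = 201 − 10x_{Nadir} − 2x_{Pike} = 0 ⇒ x_{Nadir} = 20.1 − 0.2x_{Pike}.
By symmetry x_{Pike} = x_{Nadir}; substituting into the reaction function, 1.2x_{Nadir} = 20.1 and x_{Nadir} = 16.75.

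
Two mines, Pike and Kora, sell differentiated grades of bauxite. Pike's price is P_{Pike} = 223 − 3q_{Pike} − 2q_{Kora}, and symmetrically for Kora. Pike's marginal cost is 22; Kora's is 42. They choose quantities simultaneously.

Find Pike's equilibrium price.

Mine Pike's profit: π = q_{Pike}(223 − 3q_{Pike} − 2q_{Kora}) − 22q_{Pike}.
∂π/∂q_{Pike} = 201 − 6q_{Pike} − 2q_{Kora} = 0 ⇒ q_{Pike} = 33.5 − (1/3)q_{Kora}.
Similarly q_{Kora} = 181/6 − (1/3)q_{Pike}.
Solving the two reaction functions simultaneously: (1 − (−1/3)(−1/3))q_{Pike} = 33.5 − (1/3)·(181/6), so (8/9)q_{Pike} = 211/9 and q_{Pike} = 26.375.
Then q_{Kora} = 181/6 − (1/3)·26.375 = 21.375.
P_{Pike} = 223 − 3·26.375 − 2·21.375 = 101.125.

101.125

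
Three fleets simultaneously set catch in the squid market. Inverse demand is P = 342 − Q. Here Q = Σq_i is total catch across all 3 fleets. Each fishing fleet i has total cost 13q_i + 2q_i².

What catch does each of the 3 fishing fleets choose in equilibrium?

41.125

A representative fishing fleet's profit is π_i = q_i(342 − Q) − 13q_i − 2q_i², with Q = q_i + Σ_{j≠i} q_j.
First-order condition: 329 − 6q_i − Σ_{j≠i} q_j = 0.
Imposing symmetry (q_j = q for all j) turns Σ_{j≠i} q_j into 2q, so 329 = 8q and q = 41.125.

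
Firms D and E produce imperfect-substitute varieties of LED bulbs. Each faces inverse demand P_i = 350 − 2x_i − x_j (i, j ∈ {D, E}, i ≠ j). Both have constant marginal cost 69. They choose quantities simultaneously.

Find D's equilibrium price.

181.4

Firm D's profit: π = x_D(350 − 2x_D − x_E) − 69x_D.
∂π/∂x_D = 281 − 4x_D − x_E = 0 ⇒ x_D = 70.25 − 0.25x_E.
Setting x_D = x_E in the reaction function: x_D = 70.25 − 0.25x_D, so x_D = 70.25 / 1.25 = 56.2.
P_D = 350 − 2·56.2 − 56.2 = 181.4.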